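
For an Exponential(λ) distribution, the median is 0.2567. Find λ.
λ = 2.7002

For X ~ Exponential(λ), the CDF is F(x) = 1 - e^(-λx).
The median m satisfies F(m) = 0.5:
1 - e^(-λm) = 0.5
e^(-λm) = 0.5
λm = ln(2)
m = ln(2) / λ

Given m = 0.2567:
λ = ln(2) / 0.2567 = 0.693147 / 0.2567 = 2.7002

Verification: ln(2) / 2.7002 = 0.2567 ✓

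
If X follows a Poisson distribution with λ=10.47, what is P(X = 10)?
0.123777

We have X ~ Poisson(λ=10.47).

For a Poisson distribution, the PMF gives us the probability of each outcome.

Using the PMF formula:
P(X = 10) = 0.123777

Rounded to 4 decimal places: 0.1238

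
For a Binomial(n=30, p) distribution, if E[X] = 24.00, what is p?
p = 0.8

For a Binomial(n, p) distribution:
E[X] = n × p

Given n = 30 and E[X] = 24.00:
24.00 = 30 × p
p = 24.00 / 30 = 0.8

Verification: Binomial(30, 0.8) has E[X] = 24.00 ✓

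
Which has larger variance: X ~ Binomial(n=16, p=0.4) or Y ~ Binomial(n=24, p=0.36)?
Y has larger variance (5.5296 > 3.8400)

Compute the variance for each distribution:

X ~ Binomial(n=16, p=0.4):
Var(X) = 3.8400

Y ~ Binomial(n=24, p=0.36):
Var(Y) = 5.5296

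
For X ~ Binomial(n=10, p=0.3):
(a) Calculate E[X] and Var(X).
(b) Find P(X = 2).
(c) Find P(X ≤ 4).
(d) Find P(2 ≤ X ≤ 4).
(a) E[X] = 3.0000, Var(X) = 2.1000
(b) P(X = 2) = 0.233474
(c) P(X ≤ 4) = 0.849732
(d) P(2 ≤ X ≤ 4) = 0.700423

We have X ~ Binomial(n=10, p=0.3).

(a) Moments:
E[X] = 3.0000
Var(X) = 2.1000
σ = √Var(X) = 1.4491

(b) Point probability using PMF:
P(X = 2) = 0.233474

(c) Cumulative probability using CDF:
P(X ≤ 4) = F(4) = 0.849732

(d) Range probability:
P(2 ≤ X ≤ 4) = P(X ≤ 4) - P(X ≤ 1)
                   = F(4) - F(1)
                   = 0.849732 - 0.149308
                   = 0.700423

This means approximately 70.0% of outcomes fall in the interval [2, 4].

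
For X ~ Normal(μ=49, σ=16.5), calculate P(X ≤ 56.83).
0.682445

We have X ~ Normal(μ=49, σ=16.5).

The CDF gives us P(X ≤ k).

Using the CDF:
P(X ≤ 56.83) = 0.682445

This means there's approximately a 68.2% chance that X is at most 56.83.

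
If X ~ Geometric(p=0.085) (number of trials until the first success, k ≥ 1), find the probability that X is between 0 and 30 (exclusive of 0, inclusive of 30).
0.930396

We have X ~ Geometric(p=0.085) (number of trials until the first success, k ≥ 1).

To find P(0 < X ≤ 30), we use:
P(0 < X ≤ 30) = P(X ≤ 30) - P(X ≤ 0)
                 = F(30) - F(0)
                 = 0.930396 - 0.000000
                 = 0.930396

So there's approximately a 93.0% chance that X falls in this range.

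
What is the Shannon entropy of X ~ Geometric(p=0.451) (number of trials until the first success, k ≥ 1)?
1.5262 nats

We have X ~ Geometric(p=0.451) (number of trials until the first success, k ≥ 1).

The Shannon entropy measures the uncertainty or information content of the distribution.

For a Geometric distribution with p=0.451 (number of trials until the first success, k ≥ 1):
H(X) = 1.5262 nats

(In bits, this would be 2.2019 bits.)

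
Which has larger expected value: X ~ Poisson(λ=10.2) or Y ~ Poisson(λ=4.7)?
X has larger mean (10.2000 > 4.7000)

Compute the expected value for each distribution:

X ~ Poisson(λ=10.2):
E[X] = 10.2000

Y ~ Poisson(λ=4.7):
E[Y] = 4.7000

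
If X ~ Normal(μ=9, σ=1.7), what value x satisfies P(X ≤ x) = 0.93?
11.5088

We have X ~ Normal(μ=9, σ=1.7).

We want to find x such that P(X ≤ x) = 0.93.

This is the 93rd percentile, which means 93% of values fall below this point.

Using the inverse CDF (quantile function):
x = F⁻¹(0.93) = 11.5088

Verification: P(X ≤ 11.5088) = 0.93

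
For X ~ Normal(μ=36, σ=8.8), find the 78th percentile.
42.7953

We have X ~ Normal(μ=36, σ=8.8).

We want to find x such that P(X ≤ x) = 0.78.

This is the 78th percentile, which means 78% of values fall below this point.

Using the inverse CDF (quantile function):
x = F⁻¹(0.78) = 42.7953

Verification: P(X ≤ 42.7953) = 0.78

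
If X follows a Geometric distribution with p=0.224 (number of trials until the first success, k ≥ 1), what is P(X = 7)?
0.048912

We have X ~ Geometric(p=0.224) (number of trials until the first success, k ≥ 1).

For a Geometric distribution, the PMF gives us the probability of each outcome.

Using the PMF formula:
P(X = 7) = 0.048912

Rounded to 4 decimal places: 0.0489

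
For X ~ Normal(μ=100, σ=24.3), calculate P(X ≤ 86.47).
0.288835

We have X ~ Normal(μ=100, σ=24.3).

The CDF gives us P(X ≤ k).

Using the CDF:
P(X ≤ 86.47) = 0.288835

This means there's approximately a 28.9% chance that X is at most 86.47.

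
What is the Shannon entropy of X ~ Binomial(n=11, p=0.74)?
1.7792 nats

We have X ~ Binomial(n=11, p=0.74).

The Shannon entropy measures the uncertainty or information content of the distribution.

For a Binomial distribution with n=11, p=0.74:
H(X) = 1.7792 nats

(In bits, this would be 2.5668 bits.)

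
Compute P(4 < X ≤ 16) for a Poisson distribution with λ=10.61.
0.937531

We have X ~ Poisson(λ=10.61).

To find P(4 < X ≤ 16), we use:
P(4 < X ≤ 16) = P(X ≤ 16) - P(X ≤ 4)
                 = F(16) - F(4)
                 = 0.957142 - 0.019611
                 = 0.937531

So there's approximately a 93.8% chance that X falls in this range.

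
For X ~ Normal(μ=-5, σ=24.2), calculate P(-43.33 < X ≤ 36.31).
0.899481

We have X ~ Normal(μ=-5, σ=24.2).

To find P(-43.33 < X ≤ 36.31), we use:
P(-43.33 < X ≤ 36.31) = P(X ≤ 36.31) - P(X ≤ -43.33)
                 = F(36.31) - F(-43.33)
                 = 0.956091 - 0.056610
                 = 0.899481

So there's approximately a 89.9% chance that X falls in this range.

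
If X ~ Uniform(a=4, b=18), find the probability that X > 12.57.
0.387857

We have X ~ Uniform(a=4, b=18).

P(X > 12.57) = 1 - P(X ≤ 12.57)
                = 1 - F(12.57)
                = 1 - 0.612143
                = 0.387857

So there's approximately a 38.8% chance that X exceeds 12.57.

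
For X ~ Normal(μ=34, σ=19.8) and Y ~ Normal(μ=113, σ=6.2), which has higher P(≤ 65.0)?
X has higher probability (P(X ≤ 65.0) = 0.9413 > P(Y ≤ 65.0) = 0.0000)

Compute P(≤ 65.0) for each distribution:

X ~ Normal(μ=34, σ=19.8):
P(X ≤ 65.0) = 0.9413

Y ~ Normal(μ=113, σ=6.2):
P(Y ≤ 65.0) = 0.0000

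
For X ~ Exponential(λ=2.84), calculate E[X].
0.3521

We have X ~ Exponential(λ=2.84).

For an Exponential distribution with λ=2.84:
E[X] = 0.3521

This is the expected (average) value of X.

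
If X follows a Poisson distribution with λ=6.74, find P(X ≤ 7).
0.637391

We have X ~ Poisson(λ=6.74).

The CDF gives us P(X ≤ k).

Using the CDF:
P(X ≤ 7) = 0.637391

This means there's approximately a 63.7% chance that X is at most 7.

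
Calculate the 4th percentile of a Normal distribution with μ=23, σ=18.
-8.5123

We have X ~ Normal(μ=23, σ=18).

We want to find x such that P(X ≤ x) = 0.04.

This is the 4th percentile, which means 4% of values fall below this point.

Using the inverse CDF (quantile function):
x = F⁻¹(0.04) = -8.5123

Verification: P(X ≤ -8.5123) = 0.04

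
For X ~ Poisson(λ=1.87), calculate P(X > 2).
0.288188

We have X ~ Poisson(λ=1.87).

P(X > 2) = 1 - P(X ≤ 2)
                = 1 - F(2)
                = 1 - 0.711812
                = 0.288188

So there's approximately a 28.8% chance that X exceeds 2.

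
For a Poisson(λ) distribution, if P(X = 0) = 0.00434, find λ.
λ = 5.4399

For a Poisson(λ) distribution, the PMF at 0 is:
P(X = 0) = λ^0 e^(-λ) / 0! = e^(-λ)

Given P(X = 0) = 0.00434:
e^(-λ) = 0.00434
-λ = ln(0.00434)
λ = -ln(0.00434) = 5.4399

Verification: e^(-5.4399) = 0.00434 ✓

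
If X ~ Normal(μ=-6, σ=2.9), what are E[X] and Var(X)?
E[X] = -6.0000, Var(X) = 8.4100

We have X ~ Normal(μ=-6, σ=2.9).

For a Normal distribution with μ=-6, σ=2.9:

Expected value:
E[X] = -6.0000

Variance:
Var(X) = 8.4100

Standard deviation:
σ = √Var(X) = 2.9000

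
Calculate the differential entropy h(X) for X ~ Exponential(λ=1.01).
0.9900 nats

We have X ~ Exponential(λ=1.01).

The differential entropy measures the uncertainty or information content of the distribution.

For an Exponential distribution with λ=1.01:
h(X) = 0.9900 nats

(In bits, this would be 1.4283 bits.)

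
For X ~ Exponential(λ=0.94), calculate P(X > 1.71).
0.200408

We have X ~ Exponential(λ=0.94).

P(X > 1.71) = 1 - P(X ≤ 1.71)
                = 1 - F(1.71)
                = 1 - 0.799592
                = 0.200408

So there's approximately a 20.0% chance that X exceeds 1.71.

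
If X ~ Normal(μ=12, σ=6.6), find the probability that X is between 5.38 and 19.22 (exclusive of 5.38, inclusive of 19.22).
0.705086

We have X ~ Normal(μ=12, σ=6.6).

To find P(5.38 < X ≤ 19.22), we use:
P(5.38 < X ≤ 19.22) = P(X ≤ 19.22) - P(X ≤ 5.38)
                 = F(19.22) - F(5.38)
                 = 0.863009 - 0.157923
                 = 0.705086

So there's approximately a 70.5% chance that X falls in this range.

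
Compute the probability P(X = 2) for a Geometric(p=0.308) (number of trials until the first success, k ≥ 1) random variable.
0.213136

We have X ~ Geometric(p=0.308) (number of trials until the first success, k ≥ 1).

For a Geometric distribution, the PMF gives us the probability of each outcome.

Using the PMF formula:
P(X = 2) = 0.213136

Rounded to 4 decimal places: 0.2131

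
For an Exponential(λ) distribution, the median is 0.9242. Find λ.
λ = 0.7500

For X ~ Exponential(λ), the CDF is F(x) = 1 - e^(-λx).
The median m satisfies F(m) = 0.5:
1 - e^(-λm) = 0.5
e^(-λm) = 0.5
λm = ln(2)
m = ln(2) / λ

Given m = 0.9242:
λ = ln(2) / 0.9242 = 0.693147 / 0.9242 = 0.7500

Verification: ln(2) / 0.7500 = 0.9242 ✓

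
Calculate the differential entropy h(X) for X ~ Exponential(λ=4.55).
-0.5151 nats

We have X ~ Exponential(λ=4.55).

The differential entropy measures the uncertainty or information content of the distribution.

For an Exponential distribution with λ=4.55:
h(X) = -0.5151 nats

(In bits, this would be -0.7432 bits.)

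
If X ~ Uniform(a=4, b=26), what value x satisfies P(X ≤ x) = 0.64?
18.0800

We have X ~ Uniform(a=4, b=26).

We want to find x such that P(X ≤ x) = 0.64.

This is the 64th percentile, which means 64% of values fall below this point.

Using the inverse CDF (quantile function):
x = F⁻¹(0.64) = 18.0800

Verification: P(X ≤ 18.0800) = 0.64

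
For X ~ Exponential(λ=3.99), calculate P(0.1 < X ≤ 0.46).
0.511441

We have X ~ Exponential(λ=3.99).

To find P(0.1 < X ≤ 0.46), we use:
P(0.1 < X ≤ 0.46) = P(X ≤ 0.46) - P(X ≤ 0.1)
                 = F(0.46) - F(0.1)
                 = 0.840450 - 0.329009
                 = 0.511441

So there's approximately a 51.1% chance that X falls in this range.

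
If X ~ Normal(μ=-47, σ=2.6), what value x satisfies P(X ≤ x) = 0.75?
-45.2463

We have X ~ Normal(μ=-47, σ=2.6).

We want to find x such that P(X ≤ x) = 0.75.

This is the 75th percentile, which means 75% of values fall below this point.

Using the inverse CDF (quantile function):
x = F⁻¹(0.75) = -45.2463

Verification: P(X ≤ -45.2463) = 0.75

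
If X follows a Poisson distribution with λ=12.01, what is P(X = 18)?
0.025678

We have X ~ Poisson(λ=12.01).

For a Poisson distribution, the PMF gives us the probability of each outcome.

Using the PMF formula:
P(X = 18) = 0.025678

Rounded to 4 decimal places: 0.0257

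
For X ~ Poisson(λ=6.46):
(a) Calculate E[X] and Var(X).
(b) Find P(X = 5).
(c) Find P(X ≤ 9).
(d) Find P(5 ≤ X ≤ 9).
(a) E[X] = 6.4600, Var(X) = 6.4600
(b) P(X = 5) = 0.146703
(c) P(X ≤ 9) = 0.880790
(d) P(5 ≤ X ≤ 9) = 0.652611

We have X ~ Poisson(λ=6.46).

(a) Moments:
E[X] = 6.4600
Var(X) = 6.4600
σ = √Var(X) = 2.5417

(b) Point probability using PMF:
P(X = 5) = 0.146703

(c) Cumulative probability using CDF:
P(X ≤ 9) = F(9) = 0.880790

(d) Range probability:
P(5 ≤ X ≤ 9) = P(X ≤ 9) - P(X ≤ 4)
                   = F(9) - F(4)
                   = 0.880790 - 0.228179
                   = 0.652611

This means approximately 65.3% of outcomes fall in the interval [5, 9].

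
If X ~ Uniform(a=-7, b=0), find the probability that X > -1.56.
0.222857

We have X ~ Uniform(a=-7, b=0).

P(X > -1.56) = 1 - P(X ≤ -1.56)
                = 1 - F(-1.56)
                = 1 - 0.777143
                = 0.222857

So there's approximately a 22.3% chance that X exceeds -1.56.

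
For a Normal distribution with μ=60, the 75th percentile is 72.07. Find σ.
σ = 17.8950

For X ~ Normal(μ, σ), the p-th percentile satisfies x = μ + z_p × σ,
where z_p = Φ⁻¹(p) is the standard normal quantile.

Step 1: z_{0.75} = Φ⁻¹(0.75) = 0.6745

Step 2: Solve for σ:
72.07 = 60 + 0.6745 × σ
σ = (72.07 - 60) / 0.6745
σ = 12.07 / 0.6745
σ = 17.8950

Verification: μ + z × σ = 60 + 0.6745 × 17.8950 = 72.07 ✓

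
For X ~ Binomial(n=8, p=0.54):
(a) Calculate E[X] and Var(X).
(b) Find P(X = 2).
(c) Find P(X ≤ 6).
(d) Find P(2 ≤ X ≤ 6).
(a) E[X] = 4.3200, Var(X) = 1.9872
(b) P(X = 2) = 0.077356
(c) P(X ≤ 6) = 0.943497
(d) P(2 ≤ X ≤ 6) = 0.922665

We have X ~ Binomial(n=8, p=0.54).

(a) Moments:
E[X] = 4.3200
Var(X) = 1.9872
σ = √Var(X) = 1.4097

(b) Point probability using PMF:
P(X = 2) = 0.077356

(c) Cumulative probability using CDF:
P(X ≤ 6) = F(6) = 0.943497

(d) Range probability:
P(2 ≤ X ≤ 6) = P(X ≤ 6) - P(X ≤ 1)
                   = F(6) - F(1)
                   = 0.943497 - 0.020832
                   = 0.922665

This means approximately 92.3% of outcomes fall in the interval [2, 6].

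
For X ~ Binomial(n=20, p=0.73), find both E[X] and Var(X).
E[X] = 14.6000, Var(X) = 3.9420

We have X ~ Binomial(n=20, p=0.73).

For a Binomial distribution with n=20, p=0.73:

Expected value:
E[X] = 14.6000

Variance:
Var(X) = 3.9420

Standard deviation:
σ = √Var(X) = 1.9854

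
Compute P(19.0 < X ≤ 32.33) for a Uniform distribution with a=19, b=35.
0.833125

We have X ~ Uniform(a=19, b=35).

To find P(19.0 < X ≤ 32.33), we use:
P(19.0 < X ≤ 32.33) = P(X ≤ 32.33) - P(X ≤ 19.0)
                 = F(32.33) - F(19.0)
                 = 0.833125 - 0.000000
                 = 0.833125

So there's approximately a 83.3% chance that X falls in this range.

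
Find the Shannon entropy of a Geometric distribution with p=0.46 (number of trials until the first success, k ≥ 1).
1.4999 nats

We have X ~ Geometric(p=0.46) (number of trials until the first success, k ≥ 1).

The Shannon entropy measures the uncertainty or information content of the distribution.

For a Geometric distribution with p=0.46 (number of trials until the first success, k ≥ 1):
H(X) = 1.4999 nats

(In bits, this would be 2.1639 bits.)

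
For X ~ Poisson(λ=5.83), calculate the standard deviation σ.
2.4145

We have X ~ Poisson(λ=5.83).

For a Poisson distribution with λ=5.83:
σ = √Var(X) = 2.4145

The standard deviation is the square root of the variance.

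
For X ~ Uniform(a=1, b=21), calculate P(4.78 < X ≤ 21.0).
0.811000

We have X ~ Uniform(a=1, b=21).

To find P(4.78 < X ≤ 21.0), we use:
P(4.78 < X ≤ 21.0) = P(X ≤ 21.0) - P(X ≤ 4.78)
                 = F(21.0) - F(4.78)
                 = 1.000000 - 0.189000
                 = 0.811000

So there's approximately a 81.1% chance that X falls in this range.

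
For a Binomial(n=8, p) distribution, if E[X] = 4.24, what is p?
p = 0.53

For a Binomial(n, p) distribution:
E[X] = n × p

Given n = 8 and E[X] = 4.24:
4.24 = 8 × p
p = 4.24 / 8 = 0.53

Verification: Binomial(8, 0.53) has E[X] = 4.24 ✓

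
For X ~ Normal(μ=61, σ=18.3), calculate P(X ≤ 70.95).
0.706681

We have X ~ Normal(μ=61, σ=18.3).

The CDF gives us P(X ≤ k).

Using the CDF:
P(X ≤ 70.95) = 0.706681

This means there's approximately a 70.7% chance that X is at most 70.95.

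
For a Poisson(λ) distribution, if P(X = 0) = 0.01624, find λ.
λ = 4.1203

For a Poisson(λ) distribution, the PMF at 0 is:
P(X = 0) = λ^0 e^(-λ) / 0! = e^(-λ)

Given P(X = 0) = 0.01624:
e^(-λ) = 0.01624
-λ = ln(0.01624)
λ = -ln(0.01624) = 4.1203

Verification: e^(-4.1203) = 0.01624 ✓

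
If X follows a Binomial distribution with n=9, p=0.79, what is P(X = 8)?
0.286734

We have X ~ Binomial(n=9, p=0.79).

For a Binomial distribution, the PMF gives us the probability of each outcome.

Using the PMF formula:
P(X = 8) = 0.286734

Rounded to 4 decimal places: 0.2867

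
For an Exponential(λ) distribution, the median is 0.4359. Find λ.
λ = 1.5902

For X ~ Exponential(λ), the CDF is F(x) = 1 - e^(-λx).
The median m satisfies F(m) = 0.5:
1 - e^(-λm) = 0.5
e^(-λm) = 0.5
λm = ln(2)
m = ln(2) / λ

Given m = 0.4359:
λ = ln(2) / 0.4359 = 0.693147 / 0.4359 = 1.5902

Verification: ln(2) / 1.5902 = 0.4359 ✓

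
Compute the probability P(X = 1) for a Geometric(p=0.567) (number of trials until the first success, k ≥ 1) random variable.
0.567000

We have X ~ Geometric(p=0.567) (number of trials until the first success, k ≥ 1).

For a Geometric distribution, the PMF gives us the probability of each outcome.

Using the PMF formula:
P(X = 1) = 0.567000

Rounded to 4 decimal places: 0.5670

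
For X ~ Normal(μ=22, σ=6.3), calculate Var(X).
39.6900

We have X ~ Normal(μ=22, σ=6.3).

For a Normal distribution with μ=22, σ=6.3:
Var(X) = 39.6900

The variance measures the spread of the distribution around the mean.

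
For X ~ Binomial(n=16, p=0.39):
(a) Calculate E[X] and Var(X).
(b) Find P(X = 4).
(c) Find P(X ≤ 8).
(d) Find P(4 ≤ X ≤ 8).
(a) E[X] = 6.2400, Var(X) = 3.8064
(b) P(X = 4) = 0.111760
(c) P(X ≤ 8) = 0.875833
(d) P(4 ≤ X ≤ 8) = 0.799893

We have X ~ Binomial(n=16, p=0.39).

(a) Moments:
E[X] = 6.2400
Var(X) = 3.8064
σ = √Var(X) = 1.9510

(b) Point probability using PMF:
P(X = 4) = 0.111760

(c) Cumulative probability using CDF:
P(X ≤ 8) = F(8) = 0.875833

(d) Range probability:
P(4 ≤ X ≤ 8) = P(X ≤ 8) - P(X ≤ 3)
                   = F(8) - F(3)
                   = 0.875833 - 0.075940
                   = 0.799893

This means approximately 80.0% of outcomes fall in the interval [4, 8].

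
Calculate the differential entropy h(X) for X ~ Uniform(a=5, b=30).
3.2189 nats

We have X ~ Uniform(a=5, b=30).

The differential entropy measures the uncertainty or information content of the distribution.

For a Uniform distribution with a=5, b=30:
h(X) = 3.2189 nats

(In bits, this would be 4.6439 bits.)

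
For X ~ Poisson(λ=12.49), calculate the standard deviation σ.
3.5341

We have X ~ Poisson(λ=12.49).

For a Poisson distribution with λ=12.49:
σ = √Var(X) = 3.5341

The standard deviation is the square root of the variance.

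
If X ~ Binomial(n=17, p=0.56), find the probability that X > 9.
0.507875

We have X ~ Binomial(n=17, p=0.56).

P(X > 9) = 1 - P(X ≤ 9)
                = 1 - F(9)
                = 1 - 0.492125
                = 0.507875

So there's approximately a 50.8% chance that X exceeds 9.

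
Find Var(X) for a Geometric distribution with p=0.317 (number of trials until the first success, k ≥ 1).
6.7968

We have X ~ Geometric(p=0.317) (number of trials until the first success, k ≥ 1).

For a Geometric distribution with p=0.317 (number of trials until the first success, k ≥ 1):
Var(X) = 6.7968

The variance measures the spread of the distribution around the mean.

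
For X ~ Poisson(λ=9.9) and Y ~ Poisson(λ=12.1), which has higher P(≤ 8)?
X has higher probability (P(X ≤ 8) = 0.3442 > P(Y ≤ 8) = 0.1486)

Compute P(≤ 8) for each distribution:

X ~ Poisson(λ=9.9):
P(X ≤ 8) = 0.3442

Y ~ Poisson(λ=12.1):
P(Y ≤ 8) = 0.1486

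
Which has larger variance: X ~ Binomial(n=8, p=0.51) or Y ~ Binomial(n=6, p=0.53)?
X has larger variance (1.9992 > 1.4946)

Compute the variance for each distribution:

X ~ Binomial(n=8, p=0.51):
Var(X) = 1.9992

Y ~ Binomial(n=6, p=0.53):
Var(Y) = 1.4946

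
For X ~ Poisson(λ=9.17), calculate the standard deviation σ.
3.0282

We have X ~ Poisson(λ=9.17).

For a Poisson distribution with λ=9.17:
σ = √Var(X) = 3.0282

The standard deviation is the square root of the variance.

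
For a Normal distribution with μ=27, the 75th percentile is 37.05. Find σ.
σ = 14.9002

For X ~ Normal(μ, σ), the p-th percentile satisfies x = μ + z_p × σ,
where z_p = Φ⁻¹(p) is the standard normal quantile.

Step 1: z_{0.75} = Φ⁻¹(0.75) = 0.6745

Step 2: Solve for σ:
37.05 = 27 + 0.6745 × σ
σ = (37.05 - 27) / 0.6745
σ = 10.05 / 0.6745
σ = 14.9002

Verification: μ + z × σ = 27 + 0.6745 × 14.9002 = 37.05 ✓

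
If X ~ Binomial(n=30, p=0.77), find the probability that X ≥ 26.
0.147541

We have X ~ Binomial(n=30, p=0.77).

For discrete distributions, P(X ≥ 26) = 1 - P(X ≤ 25).

P(X ≤ 25) = 0.852459
P(X ≥ 26) = 1 - 0.852459 = 0.147541

So there's approximately a 14.8% chance that X is at least 26.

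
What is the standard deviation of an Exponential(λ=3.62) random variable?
0.2762

We have X ~ Exponential(λ=3.62).

For an Exponential distribution with λ=3.62:
σ = √Var(X) = 0.2762

The standard deviation is the square root of the variance.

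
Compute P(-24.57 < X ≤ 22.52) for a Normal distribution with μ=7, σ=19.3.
0.738398

We have X ~ Normal(μ=7, σ=19.3).

To find P(-24.57 < X ≤ 22.52), we use:
P(-24.57 < X ≤ 22.52) = P(X ≤ 22.52) - P(X ≤ -24.57)
                 = F(22.52) - F(-24.57)
                 = 0.789343 - 0.050946
                 = 0.738398

So there's approximately a 73.8% chance that X falls in this range.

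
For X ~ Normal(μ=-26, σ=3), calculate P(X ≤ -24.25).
0.720166

We have X ~ Normal(μ=-26, σ=3).

The CDF gives us P(X ≤ k).

Using the CDF:
P(X ≤ -24.25) = 0.720166

This means there's approximately a 72.0% chance that X is at most -24.25.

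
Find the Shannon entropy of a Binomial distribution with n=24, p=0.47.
2.3128 nats

We have X ~ Binomial(n=24, p=0.47).

The Shannon entropy measures the uncertainty or information content of the distribution.

For a Binomial distribution with n=24, p=0.47:
H(X) = 2.3128 nats

(In bits, this would be 3.3367 bits.)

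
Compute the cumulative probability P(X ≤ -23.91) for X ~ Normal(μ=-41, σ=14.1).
0.887255

We have X ~ Normal(μ=-41, σ=14.1).

The CDF gives us P(X ≤ k).

Using the CDF:
P(X ≤ -23.91) = 0.887255

This means there's approximately a 88.7% chance that X is at most -23.91.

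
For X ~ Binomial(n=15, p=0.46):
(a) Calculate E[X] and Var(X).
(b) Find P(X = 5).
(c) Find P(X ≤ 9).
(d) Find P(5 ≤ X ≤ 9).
(a) E[X] = 6.9000, Var(X) = 3.7260
(b) P(X = 5) = 0.130401
(c) P(X ≤ 9) = 0.911001
(d) P(5 ≤ X ≤ 9) = 0.805481

We have X ~ Binomial(n=15, p=0.46).

(a) Moments:
E[X] = 6.9000
Var(X) = 3.7260
σ = √Var(X) = 1.9303

(b) Point probability using PMF:
P(X = 5) = 0.130401

(c) Cumulative probability using CDF:
P(X ≤ 9) = F(9) = 0.911001

(d) Range probability:
P(5 ≤ X ≤ 9) = P(X ≤ 9) - P(X ≤ 4)
                   = F(9) - F(4)
                   = 0.911001 - 0.105519
                   = 0.805481

This means approximately 80.5% of outcomes fall in the interval [5, 9].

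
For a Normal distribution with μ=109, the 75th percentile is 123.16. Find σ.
σ = 20.9936

For X ~ Normal(μ, σ), the p-th percentile satisfies x = μ + z_p × σ,
where z_p = Φ⁻¹(p) is the standard normal quantile.

Step 1: z_{0.75} = Φ⁻¹(0.75) = 0.6745

Step 2: Solve for σ:
123.16 = 109 + 0.6745 × σ
σ = (123.16 - 109) / 0.6745
σ = 14.16 / 0.6745
σ = 20.9936

Verification: μ + z × σ = 109 + 0.6745 × 20.9936 = 123.16 ✓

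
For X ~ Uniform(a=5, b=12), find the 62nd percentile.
9.3400

We have X ~ Uniform(a=5, b=12).

We want to find x such that P(X ≤ x) = 0.62.

This is the 62nd percentile, which means 62% of values fall below this point.

Using the inverse CDF (quantile function):
x = F⁻¹(0.62) = 9.3400

Verification: P(X ≤ 9.3400) = 0.62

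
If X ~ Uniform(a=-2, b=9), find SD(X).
3.1754

We have X ~ Uniform(a=-2, b=9).

For a Uniform distribution with a=-2, b=9:
σ = √Var(X) = 3.1754

The standard deviation is the square root of the variance.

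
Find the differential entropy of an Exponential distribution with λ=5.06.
-0.6214 nats

We have X ~ Exponential(λ=5.06).

The differential entropy measures the uncertainty or information content of the distribution.

For an Exponential distribution with λ=5.06:
h(X) = -0.6214 nats

(In bits, this would be -0.8964 bits.)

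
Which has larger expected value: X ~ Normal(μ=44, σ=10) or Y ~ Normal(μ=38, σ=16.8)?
X has larger mean (44.0000 > 38.0000)

Compute the expected value for each distribution:

X ~ Normal(μ=44, σ=10):
E[X] = 44.0000

Y ~ Normal(μ=38, σ=16.8):
E[Y] = 38.0000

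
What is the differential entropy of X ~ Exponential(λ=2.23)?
0.1980 nats

We have X ~ Exponential(λ=2.23).

The differential entropy measures the uncertainty or information content of the distribution.

For an Exponential distribution with λ=2.23:
h(X) = 0.1980 nats

(In bits, this would be 0.2857 bits.)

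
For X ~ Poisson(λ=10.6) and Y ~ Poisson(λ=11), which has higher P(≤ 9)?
X has higher probability (P(X ≤ 9) = 0.3854 > P(Y ≤ 9) = 0.3405)

Compute P(≤ 9) for each distribution:

X ~ Poisson(λ=10.6):
P(X ≤ 9) = 0.3854

Y ~ Poisson(λ=11):
P(Y ≤ 9) = 0.3405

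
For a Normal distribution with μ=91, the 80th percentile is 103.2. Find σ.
σ = 14.4958

For X ~ Normal(μ, σ), the p-th percentile satisfies x = μ + z_p × σ,
where z_p = Φ⁻¹(p) is the standard normal quantile.

Step 1: z_{0.8} = Φ⁻¹(0.8) = 0.8416

Step 2: Solve for σ:
103.2 = 91 + 0.8416 × σ
σ = (103.2 - 91) / 0.8416
σ = 12.20 / 0.8416
σ = 14.4958

Verification: μ + z × σ = 91 + 0.8416 × 14.4958 = 103.20 ✓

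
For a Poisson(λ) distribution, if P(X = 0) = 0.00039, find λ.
λ = 7.8494

For a Poisson(λ) distribution, the PMF at 0 is:
P(X = 0) = λ^0 e^(-λ) / 0! = e^(-λ)

Given P(X = 0) = 0.00039:
e^(-λ) = 0.00039
-λ = ln(0.00039)
λ = -ln(0.00039) = 7.8494

Verification: e^(-7.8494) = 0.00039 ✓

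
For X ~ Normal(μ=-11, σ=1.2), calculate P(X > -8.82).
0.034634

We have X ~ Normal(μ=-11, σ=1.2).

P(X > -8.82) = 1 - P(X ≤ -8.82)
                = 1 - F(-8.82)
                = 1 - 0.965366
                = 0.034634

So there's approximately a 3.5% chance that X exceeds -8.82.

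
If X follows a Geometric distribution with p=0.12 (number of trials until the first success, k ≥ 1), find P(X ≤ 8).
0.640365

We have X ~ Geometric(p=0.12) (number of trials until the first success, k ≥ 1).

The CDF gives us P(X ≤ k).

Using the CDF:
P(X ≤ 8) = 0.640365

This means there's approximately a 64.0% chance that X is at most 8.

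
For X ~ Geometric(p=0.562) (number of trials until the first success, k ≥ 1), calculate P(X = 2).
0.246156

We have X ~ Geometric(p=0.562) (number of trials until the first success, k ≥ 1).

For a Geometric distribution, the PMF gives us the probability of each outcome.

Using the PMF formula:
P(X = 2) = 0.246156

Rounded to 4 decimal places: 0.2462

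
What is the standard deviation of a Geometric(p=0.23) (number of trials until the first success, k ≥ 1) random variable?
3.8152

We have X ~ Geometric(p=0.23) (number of trials until the first success, k ≥ 1).

For a Geometric distribution with p=0.23 (number of trials until the first success, k ≥ 1):
σ = √Var(X) = 3.8152

The standard deviation is the square root of the variance.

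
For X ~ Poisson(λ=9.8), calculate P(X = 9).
0.127405

We have X ~ Poisson(λ=9.8).

For a Poisson distribution, the PMF gives us the probability of each outcome.

Using the PMF formula:
P(X = 9) = 0.127405

Rounded to 4 decimal places: 0.1274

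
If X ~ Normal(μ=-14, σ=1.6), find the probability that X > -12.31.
0.145427

We have X ~ Normal(μ=-14, σ=1.6).

P(X > -12.31) = 1 - P(X ≤ -12.31)
                = 1 - F(-12.31)
                = 1 - 0.854573
                = 0.145427

So there's approximately a 14.5% chance that X exceeds -12.31.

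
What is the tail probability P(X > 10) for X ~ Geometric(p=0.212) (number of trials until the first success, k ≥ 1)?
0.092313

We have X ~ Geometric(p=0.212) (number of trials until the first success, k ≥ 1).

P(X > 10) = 1 - P(X ≤ 10)
                = 1 - F(10)
                = 1 - 0.907687
                = 0.092313

So there's approximately a 9.2% chance that X exceeds 10.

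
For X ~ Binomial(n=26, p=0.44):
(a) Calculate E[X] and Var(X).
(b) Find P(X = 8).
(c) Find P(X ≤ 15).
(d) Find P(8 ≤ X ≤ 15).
(a) E[X] = 11.4400, Var(X) = 6.4064
(b) P(X = 8) = 0.064382
(c) P(X ≤ 15) = 0.945159
(d) P(8 ≤ X ≤ 15) = 0.887663

We have X ~ Binomial(n=26, p=0.44).

(a) Moments:
E[X] = 11.4400
Var(X) = 6.4064
σ = √Var(X) = 2.5311

(b) Point probability using PMF:
P(X = 8) = 0.064382

(c) Cumulative probability using CDF:
P(X ≤ 15) = F(15) = 0.945159

(d) Range probability:
P(8 ≤ X ≤ 15) = P(X ≤ 15) - P(X ≤ 7)
                   = F(15) - F(7)
                   = 0.945159 - 0.057496
                   = 0.887663

This means approximately 88.8% of outcomes fall in the interval [8, 15].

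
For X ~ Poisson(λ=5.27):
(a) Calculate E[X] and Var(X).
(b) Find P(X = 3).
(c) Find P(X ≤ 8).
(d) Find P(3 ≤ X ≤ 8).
(a) E[X] = 5.2700, Var(X) = 5.2700
(b) P(X = 3) = 0.125473
(c) P(X ≤ 8) = 0.912848
(d) P(3 ≤ X ≤ 8) = 0.809172

We have X ~ Poisson(λ=5.27).

(a) Moments:
E[X] = 5.2700
Var(X) = 5.2700
σ = √Var(X) = 2.2956

(b) Point probability using PMF:
P(X = 3) = 0.125473

(c) Cumulative probability using CDF:
P(X ≤ 8) = F(8) = 0.912848

(d) Range probability:
P(3 ≤ X ≤ 8) = P(X ≤ 8) - P(X ≤ 2)
                   = F(8) - F(2)
                   = 0.912848 - 0.103677
                   = 0.809172

This means approximately 80.9% of outcomes fall in the interval [3, 8].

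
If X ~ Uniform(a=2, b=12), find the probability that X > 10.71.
0.129000

We have X ~ Uniform(a=2, b=12).

P(X > 10.71) = 1 - P(X ≤ 10.71)
                = 1 - F(10.71)
                = 1 - 0.871000
                = 0.129000

So there's approximately a 12.9% chance that X exceeds 10.71.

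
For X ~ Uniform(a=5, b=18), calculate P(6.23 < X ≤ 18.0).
0.905385

We have X ~ Uniform(a=5, b=18).

To find P(6.23 < X ≤ 18.0), we use:
P(6.23 < X ≤ 18.0) = P(X ≤ 18.0) - P(X ≤ 6.23)
                 = F(18.0) - F(6.23)
                 = 1.000000 - 0.094615
                 = 0.905385

So there's approximately a 90.5% chance that X falls in this range.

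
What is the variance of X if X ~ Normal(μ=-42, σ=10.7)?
114.4900

We have X ~ Normal(μ=-42, σ=10.7).

For a Normal distribution with μ=-42, σ=10.7:
Var(X) = 114.4900

The variance measures the spread of the distribution around the mean.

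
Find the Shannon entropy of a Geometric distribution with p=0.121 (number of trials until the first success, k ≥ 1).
3.0489 nats

We have X ~ Geometric(p=0.121) (number of trials until the first success, k ≥ 1).

The Shannon entropy measures the uncertainty or information content of the distribution.

For a Geometric distribution with p=0.121 (number of trials until the first success, k ≥ 1):
H(X) = 3.0489 nats

(In bits, this would be 4.3986 bits.)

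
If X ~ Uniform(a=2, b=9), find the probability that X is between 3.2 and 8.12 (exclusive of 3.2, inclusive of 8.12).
0.702857

We have X ~ Uniform(a=2, b=9).

To find P(3.2 < X ≤ 8.12), we use:
P(3.2 < X ≤ 8.12) = P(X ≤ 8.12) - P(X ≤ 3.2)
                 = F(8.12) - F(3.2)
                 = 0.874286 - 0.171429
                 = 0.702857

So there's approximately a 70.3% chance that X falls in this range.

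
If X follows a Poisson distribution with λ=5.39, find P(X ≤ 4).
0.374913

We have X ~ Poisson(λ=5.39).

The CDF gives us P(X ≤ k).

Using the CDF:
P(X ≤ 4) = 0.374913

This means there's approximately a 37.5% chance that X is at most 4.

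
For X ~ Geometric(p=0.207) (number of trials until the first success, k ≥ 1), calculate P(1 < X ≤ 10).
0.694660

We have X ~ Geometric(p=0.207) (number of trials until the first success, k ≥ 1).

To find P(1 < X ≤ 10), we use:
P(1 < X ≤ 10) = P(X ≤ 10) - P(X ≤ 1)
                 = F(10) - F(1)
                 = 0.901660 - 0.207000
                 = 0.694660

So there's approximately a 69.5% chance that X falls in this range.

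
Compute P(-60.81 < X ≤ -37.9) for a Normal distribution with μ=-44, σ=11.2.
0.640309

We have X ~ Normal(μ=-44, σ=11.2).

To find P(-60.81 < X ≤ -37.9), we use:
P(-60.81 < X ≤ -37.9) = P(X ≤ -37.9) - P(X ≤ -60.81)
                 = F(-37.9) - F(-60.81)
                 = 0.707000 - 0.066692
                 = 0.640309

So there's approximately a 64.0% chance that X falls in this range.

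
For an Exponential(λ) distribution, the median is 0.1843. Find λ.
λ = 3.7610

For X ~ Exponential(λ), the CDF is F(x) = 1 - e^(-λx).
The median m satisfies F(m) = 0.5:
1 - e^(-λm) = 0.5
e^(-λm) = 0.5
λm = ln(2)
m = ln(2) / λ

Given m = 0.1843:
λ = ln(2) / 0.1843 = 0.693147 / 0.1843 = 3.7610

Verification: ln(2) / 3.7610 = 0.1843 ✓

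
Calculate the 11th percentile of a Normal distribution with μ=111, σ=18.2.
88.6772

We have X ~ Normal(μ=111, σ=18.2).

We want to find x such that P(X ≤ x) = 0.11.

This is the 11th percentile, which means 11% of values fall below this point.

Using the inverse CDF (quantile function):
x = F⁻¹(0.11) = 88.6772

Verification: P(X ≤ 88.6772) = 0.11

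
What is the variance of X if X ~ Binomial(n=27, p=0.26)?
5.1948

We have X ~ Binomial(n=27, p=0.26).

For a Binomial distribution with n=27, p=0.26:
Var(X) = 5.1948

The variance measures the spread of the distribution around the mean.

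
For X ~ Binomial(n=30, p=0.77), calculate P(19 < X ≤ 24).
0.654946

We have X ~ Binomial(n=30, p=0.77).

To find P(19 < X ≤ 24), we use:
P(19 < X ≤ 24) = P(X ≤ 24) - P(X ≤ 19)
                 = F(24) - F(19)
                 = 0.719187 - 0.064241
                 = 0.654946

So there's approximately a 65.5% chance that X falls in this range.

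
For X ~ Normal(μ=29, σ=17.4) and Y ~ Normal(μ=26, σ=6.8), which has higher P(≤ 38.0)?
Y has higher probability (P(Y ≤ 38.0) = 0.9612 > P(X ≤ 38.0) = 0.6975)

Compute P(≤ 38.0) for each distribution:

X ~ Normal(μ=29, σ=17.4):
P(X ≤ 38.0) = 0.6975

Y ~ Normal(μ=26, σ=6.8):
P(Y ≤ 38.0) = 0.9612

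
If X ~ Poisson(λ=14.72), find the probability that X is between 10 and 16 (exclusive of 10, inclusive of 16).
0.558016

We have X ~ Poisson(λ=14.72).

To find P(10 < X ≤ 16), we use:
P(10 < X ≤ 16) = P(X ≤ 16) - P(X ≤ 10)
                 = F(16) - F(10)
                 = 0.690738 - 0.132722
                 = 0.558016

So there's approximately a 55.8% chance that X falls in this range.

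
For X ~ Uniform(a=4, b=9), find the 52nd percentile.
6.6000

We have X ~ Uniform(a=4, b=9).

We want to find x such that P(X ≤ x) = 0.52.

This is the 52nd percentile, which means 52% of values fall below this point.

Using the inverse CDF (quantile function):
x = F⁻¹(0.52) = 6.6000

Verification: P(X ≤ 6.6000) = 0.52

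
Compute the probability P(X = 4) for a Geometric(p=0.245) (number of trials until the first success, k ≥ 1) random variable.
0.105440

We have X ~ Geometric(p=0.245) (number of trials until the first success, k ≥ 1).

For a Geometric distribution, the PMF gives us the probability of each outcome.

Using the PMF formula:
P(X = 4) = 0.105440

Rounded to 4 decimal places: 0.1054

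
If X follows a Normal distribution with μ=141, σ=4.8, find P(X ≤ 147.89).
0.924416

We have X ~ Normal(μ=141, σ=4.8).

The CDF gives us P(X ≤ k).

Using the CDF:
P(X ≤ 147.89) = 0.924416

This means there's approximately a 92.4% chance that X is at most 147.89.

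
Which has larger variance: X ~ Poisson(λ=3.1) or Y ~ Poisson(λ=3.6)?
Y has larger variance (3.6000 > 3.1000)

Compute the variance for each distribution:

X ~ Poisson(λ=3.1):
Var(X) = 3.1000

Y ~ Poisson(λ=3.6):
Var(Y) = 3.6000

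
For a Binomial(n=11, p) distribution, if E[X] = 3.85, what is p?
p = 0.35

For a Binomial(n, p) distribution:
E[X] = n × p

Given n = 11 and E[X] = 3.85:
3.85 = 11 × p
p = 3.85 / 11 = 0.35

Verification: Binomial(11, 0.35) has E[X] = 3.85 ✓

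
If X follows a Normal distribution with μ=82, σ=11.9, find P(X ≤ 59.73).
0.030643

We have X ~ Normal(μ=82, σ=11.9).

The CDF gives us P(X ≤ k).

Using the CDF:
P(X ≤ 59.73) = 0.030643

This means there's approximately a 3.1% chance that X is at most 59.73.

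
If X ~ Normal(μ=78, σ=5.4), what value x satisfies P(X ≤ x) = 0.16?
72.6299

We have X ~ Normal(μ=78, σ=5.4).

We want to find x such that P(X ≤ x) = 0.16.

This is the 16th percentile, which means 16% of values fall below this point.

Using the inverse CDF (quantile function):
x = F⁻¹(0.16) = 72.6299

Verification: P(X ≤ 72.6299) = 0.16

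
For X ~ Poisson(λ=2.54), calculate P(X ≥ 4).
0.251008

We have X ~ Poisson(λ=2.54).

For discrete distributions, P(X ≥ 4) = 1 - P(X ≤ 3).

P(X ≤ 3) = 0.748992
P(X ≥ 4) = 1 - 0.748992 = 0.251008

So there's approximately a 25.1% chance that X is at least 4.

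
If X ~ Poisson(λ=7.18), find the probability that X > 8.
0.294660

We have X ~ Poisson(λ=7.18).

P(X > 8) = 1 - P(X ≤ 8)
                = 1 - F(8)
                = 1 - 0.705340
                = 0.294660

So there's approximately a 29.5% chance that X exceeds 8.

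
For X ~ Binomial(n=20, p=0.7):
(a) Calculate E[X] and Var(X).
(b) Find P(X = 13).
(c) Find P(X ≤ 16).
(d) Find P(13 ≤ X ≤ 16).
(a) E[X] = 14.0000, Var(X) = 4.2000
(b) P(X = 13) = 0.164262
(c) P(X ≤ 16) = 0.892913
(d) P(13 ≤ X ≤ 16) = 0.665185

We have X ~ Binomial(n=20, p=0.7).

(a) Moments:
E[X] = 14.0000
Var(X) = 4.2000
σ = √Var(X) = 2.0494

(b) Point probability using PMF:
P(X = 13) = 0.164262

(c) Cumulative probability using CDF:
P(X ≤ 16) = F(16) = 0.892913

(d) Range probability:
P(13 ≤ X ≤ 16) = P(X ≤ 16) - P(X ≤ 12)
                   = F(16) - F(12)
                   = 0.892913 - 0.227728
                   = 0.665185

This means approximately 66.5% of outcomes fall in the interval [13, 16].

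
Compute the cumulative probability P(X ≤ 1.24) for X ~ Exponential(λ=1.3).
0.800512

We have X ~ Exponential(λ=1.3).

The CDF gives us P(X ≤ k).

Using the CDF:
P(X ≤ 1.24) = 0.800512

This means there's approximately a 80.1% chance that X is at most 1.24.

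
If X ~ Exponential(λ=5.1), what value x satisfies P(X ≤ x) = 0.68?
0.2234

We have X ~ Exponential(λ=5.1).

We want to find x such that P(X ≤ x) = 0.68.

This is the 68th percentile, which means 68% of values fall below this point.

Using the inverse CDF (quantile function):
x = F⁻¹(0.68) = 0.2234

Verification: P(X ≤ 0.2234) = 0.68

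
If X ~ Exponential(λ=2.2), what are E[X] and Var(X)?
E[X] = 0.4545, Var(X) = 0.2066

We have X ~ Exponential(λ=2.2).

For an Exponential distribution with λ=2.2:

Expected value:
E[X] = 0.4545

Variance:
Var(X) = 0.2066

Standard deviation:
σ = √Var(X) = 0.4545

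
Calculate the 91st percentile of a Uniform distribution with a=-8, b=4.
2.9200

We have X ~ Uniform(a=-8, b=4).

We want to find x such that P(X ≤ x) = 0.91.

This is the 91st percentile, which means 91% of values fall below this point.

Using the inverse CDF (quantile function):
x = F⁻¹(0.91) = 2.9200

Verification: P(X ≤ 2.9200) = 0.91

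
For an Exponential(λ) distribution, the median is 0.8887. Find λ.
λ = 0.7800

For X ~ Exponential(λ), the CDF is F(x) = 1 - e^(-λx).
The median m satisfies F(m) = 0.5:
1 - e^(-λm) = 0.5
e^(-λm) = 0.5
λm = ln(2)
m = ln(2) / λ

Given m = 0.8887:
λ = ln(2) / 0.8887 = 0.693147 / 0.8887 = 0.7800

Verification: ln(2) / 0.7800 = 0.8887 ✓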